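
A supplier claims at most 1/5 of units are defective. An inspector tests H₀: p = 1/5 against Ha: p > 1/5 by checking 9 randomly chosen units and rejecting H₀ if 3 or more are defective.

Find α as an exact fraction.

511333/1953125

The significance level is the probability, assuming p = 1/5, of seeing 3 or more defectives in 9 draws.
Via the complement, α = 1 − Σ_{j=0}^{2} C(9,j)(1/5)^j(4/5)^{9-j} = 511333/1953125.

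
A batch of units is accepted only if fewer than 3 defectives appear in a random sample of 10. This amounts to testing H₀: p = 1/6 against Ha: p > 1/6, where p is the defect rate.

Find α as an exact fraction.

566299/2519424

The significance level is the probability, assuming p = 1/6, of seeing 3 or more defectives in 10 draws.
Via the complement, α = 1 − Σ_{j=0}^{2} C(10,j)(1/6)^j(5/6)^{10-j} = 566299/2519424.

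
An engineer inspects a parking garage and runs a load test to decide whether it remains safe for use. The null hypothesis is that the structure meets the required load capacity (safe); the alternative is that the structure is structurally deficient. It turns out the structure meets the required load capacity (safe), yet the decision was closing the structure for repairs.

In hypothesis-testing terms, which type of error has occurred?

'Closing the structure for repairs' corresponds to rejecting H₀.
H₀ was rejected but H₀ is true — a Type I error (false positive).

Type I error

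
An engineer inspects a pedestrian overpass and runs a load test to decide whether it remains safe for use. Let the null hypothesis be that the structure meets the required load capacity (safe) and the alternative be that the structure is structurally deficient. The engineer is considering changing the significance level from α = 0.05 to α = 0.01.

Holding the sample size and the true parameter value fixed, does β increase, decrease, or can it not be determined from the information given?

A smaller α moves the rejection region further into the tail. With the alternative true, more outcomes now fall outside the rejection region, so failing to reject becomes more likely.

It increases.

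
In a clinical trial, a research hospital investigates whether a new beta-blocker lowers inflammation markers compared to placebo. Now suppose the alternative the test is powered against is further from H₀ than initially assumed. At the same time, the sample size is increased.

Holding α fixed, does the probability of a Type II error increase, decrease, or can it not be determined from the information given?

It decreases.

A larger true effect moves the Ha sampling distribution further from the H₀ critical value, making rejection more likely when Ha is true. More data shrinks sampling variability; the test statistic under Ha concentrates further from the null value, making rejection more likely. Both changes push β in the same direction.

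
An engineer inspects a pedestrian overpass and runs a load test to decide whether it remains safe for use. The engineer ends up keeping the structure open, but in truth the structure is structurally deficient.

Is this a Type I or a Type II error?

The null hypothesis here is that the structure meets the required load capacity (safe).
'Keeping the structure open' corresponds to failing to reject H₀.
H₀ was not rejected but H₀ is false — a Type II error (false negative).

Type II error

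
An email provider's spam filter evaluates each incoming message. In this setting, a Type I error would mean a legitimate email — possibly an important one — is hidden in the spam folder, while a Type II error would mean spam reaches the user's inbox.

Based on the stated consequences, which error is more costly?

The Type I consequence (a legitimate email — possibly an important one — is hidden in the spam folder) is more severe than the Type II consequence (spam reaches the user's inbox).

Type I error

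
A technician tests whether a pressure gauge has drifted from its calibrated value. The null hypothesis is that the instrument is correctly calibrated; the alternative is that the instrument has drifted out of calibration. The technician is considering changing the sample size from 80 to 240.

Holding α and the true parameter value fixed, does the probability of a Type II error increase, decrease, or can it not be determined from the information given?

It decreases.

More data shrinks sampling variability; the test statistic under Ha concentrates further from the null value, making rejection more likely.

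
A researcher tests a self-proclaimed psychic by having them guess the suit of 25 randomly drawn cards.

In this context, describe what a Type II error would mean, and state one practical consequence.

With the conventional null hypothesis that the subject is guessing at random (p = 1/4):
A Type II error is failing to reject H₀ when H₀ is false.
Here that means concluding there is no evidence of ability when actually the subject performs better than chance.

A Type II error would mean concluding that the subject is guessing at random (p = 1/4) (or at least failing to establish that the subject performs better than chance) when in fact the subject performs better than chance. Consequence: genuine ability (if it existed) would go unrecognized.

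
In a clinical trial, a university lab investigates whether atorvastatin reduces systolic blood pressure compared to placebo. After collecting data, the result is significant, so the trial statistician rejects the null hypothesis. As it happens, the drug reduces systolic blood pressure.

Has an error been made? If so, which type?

The conventional null hypothesis here is that the drug has no effect on systolic blood pressure.
The test rejected a false H₀ — the decision matches the true state.

Neither — the decision is correct.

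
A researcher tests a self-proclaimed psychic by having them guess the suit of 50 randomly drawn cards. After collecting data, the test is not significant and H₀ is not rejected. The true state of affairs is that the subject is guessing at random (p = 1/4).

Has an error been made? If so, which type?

No error — this is a correct decision.

The conventional null hypothesis here is that the subject is guessing at random (p = 1/4).
The test retained a true H₀ — the decision matches the true state.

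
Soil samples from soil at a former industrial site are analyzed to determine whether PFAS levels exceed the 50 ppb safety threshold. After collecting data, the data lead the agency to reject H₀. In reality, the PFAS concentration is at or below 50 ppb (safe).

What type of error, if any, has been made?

The conventional null hypothesis here is that the PFAS concentration is at or below 50 ppb (safe).
H₀ was rejected, but H₀ is actually true.
Rejecting a true null hypothesis is a Type I error (false positive).

Type I error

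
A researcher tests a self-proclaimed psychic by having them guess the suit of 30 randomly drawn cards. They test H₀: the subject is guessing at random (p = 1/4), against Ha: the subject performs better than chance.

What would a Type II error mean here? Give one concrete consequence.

A Type II error would mean concluding that the subject is guessing at random (p = 1/4) (or at least failing to establish that the subject performs better than chance) when in fact the subject performs better than chance. Consequence: genuine ability (if it existed) would go unrecognized.

A Type II error is failing to reject H₀ when H₀ is false.
Here that means concluding there is no evidence of ability when actually the subject performs better than chance.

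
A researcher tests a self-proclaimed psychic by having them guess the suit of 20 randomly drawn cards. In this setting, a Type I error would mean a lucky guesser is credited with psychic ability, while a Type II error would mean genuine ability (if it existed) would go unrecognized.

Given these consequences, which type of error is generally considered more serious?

The Type I consequence (a lucky guesser is credited with psychic ability) is more severe than the Type II consequence (genuine ability (if it existed) would go unrecognized).

Type I error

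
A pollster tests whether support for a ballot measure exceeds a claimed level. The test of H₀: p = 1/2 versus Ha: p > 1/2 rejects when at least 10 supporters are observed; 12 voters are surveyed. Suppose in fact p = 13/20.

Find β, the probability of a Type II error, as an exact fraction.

695265215827749/819200000000000

β = P(fail to reject H₀ | Ha true) = P(Y ≤ 9 | p = 13/20), Y ~ Binomial(12, 13/20).
Equivalently, β = 1 − P(Y ≥ 10) = 695265215827749/819200000000000.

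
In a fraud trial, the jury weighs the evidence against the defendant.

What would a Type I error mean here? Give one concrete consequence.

A Type I error would mean concluding that the defendant is guilty when in fact the defendant is innocent. Consequence: an innocent person is convicted and punished.

With the conventional null hypothesis that the defendant is innocent:
A Type I error is rejecting H₀ when H₀ is true.
Here that means convicting the defendant when actually the defendant is innocent.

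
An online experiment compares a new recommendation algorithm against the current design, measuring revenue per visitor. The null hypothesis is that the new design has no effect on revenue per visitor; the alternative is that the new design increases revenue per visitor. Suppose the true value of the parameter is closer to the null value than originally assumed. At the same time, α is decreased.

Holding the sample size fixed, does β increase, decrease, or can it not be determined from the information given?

It increases.

A smaller true effect puts the Ha sampling distribution closer to H₀, so more of it falls in the non-rejection region. A smaller α moves the rejection region further into the tail. With the alternative true, more outcomes now fall outside the rejection region, so failing to reject becomes more likely. Both changes push β in the same direction.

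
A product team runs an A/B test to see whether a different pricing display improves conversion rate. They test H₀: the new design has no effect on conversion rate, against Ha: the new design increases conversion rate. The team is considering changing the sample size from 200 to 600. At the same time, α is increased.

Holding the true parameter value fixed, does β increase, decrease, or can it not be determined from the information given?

A larger sample reduces the standard error, pulling the sampling distribution under Ha further from the non-rejection region. With a larger α the critical value moves toward the center, so more of the Ha sampling distribution lies in the rejection region. Both changes push β in the same direction.

It decreases.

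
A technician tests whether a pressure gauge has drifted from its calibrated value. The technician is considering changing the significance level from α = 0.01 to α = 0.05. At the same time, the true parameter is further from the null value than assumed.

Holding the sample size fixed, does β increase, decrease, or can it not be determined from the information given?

It decreases.

A larger α widens the rejection region, so when the alternative is true more outcomes lead to rejection — failing to reject becomes less likely. The further the true parameter sits from the null value, the more of the Ha sampling distribution falls in the rejection region. Both changes push β in the same direction.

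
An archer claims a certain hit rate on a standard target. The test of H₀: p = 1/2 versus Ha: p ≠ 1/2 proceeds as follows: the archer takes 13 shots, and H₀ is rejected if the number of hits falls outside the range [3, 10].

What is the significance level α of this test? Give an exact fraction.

23/1024

The significance level is the null-hypothesis probability of the rejection region {≤2} ∪ {≥11}.
The two tails are symmetric, so α = 2·(1 + 13 + 78)/2^13 = 184/8192 = 23/1024.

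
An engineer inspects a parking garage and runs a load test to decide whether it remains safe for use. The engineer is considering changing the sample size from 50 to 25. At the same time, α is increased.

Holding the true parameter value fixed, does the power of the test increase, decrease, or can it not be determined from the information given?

The first change alone would make β increase; the second alone would make β decrease. Which effect dominates depends on the magnitudes, which are not given.
Since power = 1 − β, the effect on power is likewise indeterminate.

Cannot be determined from the information given.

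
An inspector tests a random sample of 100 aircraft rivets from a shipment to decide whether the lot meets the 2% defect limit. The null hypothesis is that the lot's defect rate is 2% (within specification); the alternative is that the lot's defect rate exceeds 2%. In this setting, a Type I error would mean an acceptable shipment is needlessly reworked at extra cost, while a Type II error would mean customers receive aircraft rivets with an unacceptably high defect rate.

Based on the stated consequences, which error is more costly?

The Type II consequence (customers receive aircraft rivets with an unacceptably high defect rate) is more severe than the Type I consequence (an acceptable shipment is needlessly reworked at extra cost).

Type II error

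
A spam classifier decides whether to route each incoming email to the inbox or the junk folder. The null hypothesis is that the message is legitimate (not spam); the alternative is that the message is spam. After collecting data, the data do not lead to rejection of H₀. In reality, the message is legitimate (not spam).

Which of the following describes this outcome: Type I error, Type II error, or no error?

Neither — the decision is correct.

The test retained a true H₀ — the decision matches the true state.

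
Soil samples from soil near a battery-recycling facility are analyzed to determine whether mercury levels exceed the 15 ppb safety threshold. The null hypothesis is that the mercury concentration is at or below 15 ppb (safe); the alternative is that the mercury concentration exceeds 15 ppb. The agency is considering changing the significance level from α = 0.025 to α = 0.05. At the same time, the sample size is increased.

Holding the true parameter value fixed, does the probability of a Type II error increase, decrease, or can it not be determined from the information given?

Relaxing α lowers the evidence threshold; under Ha, outcomes that previously fell short now trigger rejection. More data shrinks sampling variability; the test statistic under Ha concentrates further from the null value, making rejection more likely. Both changes push β in the same direction.

It decreases.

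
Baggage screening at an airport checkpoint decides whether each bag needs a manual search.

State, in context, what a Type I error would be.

With the conventional null hypothesis that the bag contains no prohibited items:
A Type I error is rejecting H₀ when H₀ is true.
Here that means flagging the bag for a manual search when actually the bag contains no prohibited items.

A Type I error would mean concluding that the bag contains a prohibited item when in fact the bag contains no prohibited items.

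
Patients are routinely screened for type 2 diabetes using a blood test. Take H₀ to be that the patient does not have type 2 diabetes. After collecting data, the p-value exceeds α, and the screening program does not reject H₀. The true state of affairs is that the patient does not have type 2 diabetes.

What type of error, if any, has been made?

Neither — the decision is correct.

The test retained a true H₀ — the decision matches the true state.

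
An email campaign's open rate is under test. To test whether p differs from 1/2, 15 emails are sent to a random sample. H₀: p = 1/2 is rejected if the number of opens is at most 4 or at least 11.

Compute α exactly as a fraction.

Under H₀, Y ~ Binomial(15, 1/2); α is the probability of landing in either tail, P(Y ≤ 4) + P(Y ≥ 11).
By symmetry, α = 2·P(Y ≤ 4) = 2·(1 + 15 + 105 + 455 + 1365)/32768 = 3882/32768 = 1941/16384.

1941/16384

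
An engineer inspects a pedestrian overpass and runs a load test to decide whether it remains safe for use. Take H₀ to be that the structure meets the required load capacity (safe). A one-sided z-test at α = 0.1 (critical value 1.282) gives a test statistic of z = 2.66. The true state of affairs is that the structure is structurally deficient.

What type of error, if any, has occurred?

No error — this is a correct decision.

Since z = 2.66 > z* = 1.282, H₀ is rejected.
H₀ is false (actually the structure is structurally deficient).
The decision matches the true state — no error.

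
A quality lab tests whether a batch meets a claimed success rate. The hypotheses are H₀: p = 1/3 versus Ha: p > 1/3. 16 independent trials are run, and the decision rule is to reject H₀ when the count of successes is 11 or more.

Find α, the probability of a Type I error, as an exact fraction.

α = P(reject H₀ | H₀ true) = P(S ≥ 11 | p = 1/3), with S ~ Binomial(16, 1/3).
Adding the binomial terms for j = 11 through 16 with p = 1/3 yields 19321/4782969.

19321/4782969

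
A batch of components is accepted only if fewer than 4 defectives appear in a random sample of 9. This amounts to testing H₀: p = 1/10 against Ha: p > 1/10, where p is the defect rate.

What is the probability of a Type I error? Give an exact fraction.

4165547/500000000

α = P(reject H₀ | H₀ true) = P(S ≥ 4 | p = 1/10), S ~ Binomial(9, 1/10).
Computing the lower-tail complement: 1 − 495834453/500000000 = 4165547/500000000.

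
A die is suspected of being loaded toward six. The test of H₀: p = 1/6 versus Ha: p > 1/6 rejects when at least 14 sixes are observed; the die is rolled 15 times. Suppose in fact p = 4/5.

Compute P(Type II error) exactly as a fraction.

25417304461/30517578125

Under the alternative p = 4/5, K ~ Binomial(15, 4/5); β is the probability the test does not reject, P(K < 14).
Summing C(15,j)·(4/5)^j·(1/5)^{15-j} for j = 0..13 gives 25417304461/30517578125.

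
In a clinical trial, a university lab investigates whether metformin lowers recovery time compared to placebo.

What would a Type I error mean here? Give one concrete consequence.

With the conventional null hypothesis that the drug has no effect on recovery time:
A Type I error is rejecting H₀ when H₀ is true.
Here that means concluding that the drug is effective when actually the drug has no effect on recovery time.

A Type I error would mean concluding that the drug lowers recovery time when in fact the drug has no effect on recovery time. Consequence: resources are spent bringing an ineffective treatment to market.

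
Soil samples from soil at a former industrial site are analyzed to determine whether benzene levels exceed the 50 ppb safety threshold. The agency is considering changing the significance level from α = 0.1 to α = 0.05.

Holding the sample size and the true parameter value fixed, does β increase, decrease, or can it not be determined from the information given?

It increases.

Tightening α shrinks the rejection region. When Ha holds, fewer sample outcomes clear the stricter threshold, so more fall in the acceptance region.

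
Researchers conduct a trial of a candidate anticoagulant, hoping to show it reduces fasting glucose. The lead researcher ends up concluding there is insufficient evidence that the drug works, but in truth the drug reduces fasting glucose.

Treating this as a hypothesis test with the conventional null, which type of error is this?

Type II error

The null hypothesis here is that the drug has no effect on fasting glucose.
'Concluding there is insufficient evidence that the drug works' corresponds to failing to reject H₀.
H₀ was not rejected but H₀ is false — a Type II error (false negative).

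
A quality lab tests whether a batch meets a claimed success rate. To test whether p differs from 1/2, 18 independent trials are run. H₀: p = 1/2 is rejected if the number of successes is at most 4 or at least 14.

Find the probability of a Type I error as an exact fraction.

253/8192

α = P(X ≤ 4 or X ≥ 14 | p = 1/2), X ~ Binomial(18, 1/2).
By symmetry, α = 2·P(X ≤ 4) = 2·(1 + 18 + 153 + 816 + 3060)/262144 = 8096/262144 = 253/8192.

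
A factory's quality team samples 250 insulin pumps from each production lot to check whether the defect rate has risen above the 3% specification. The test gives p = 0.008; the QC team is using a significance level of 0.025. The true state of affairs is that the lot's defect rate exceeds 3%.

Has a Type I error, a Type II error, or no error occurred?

Neither — the decision is correct.

The conventional null hypothesis is that the lot's defect rate is 3% (within specification).
Since p = 0.008 < α = 0.025, H₀ is rejected.
H₀ is false (actually the lot's defect rate exceeds 3%).
The decision matches the true state — no error.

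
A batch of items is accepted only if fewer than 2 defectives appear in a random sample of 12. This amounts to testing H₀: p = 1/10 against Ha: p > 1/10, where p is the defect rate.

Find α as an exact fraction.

Under H₀, X ~ Binomial(12, 1/10); the Type I error rate is P(X ≥ 2).
Via the complement, α = 1 − Σ_{j=0}^{1} C(12,j)(1/10)^j(9/10)^{12-j} = 340997748211/1000000000000.

340997748211/1000000000000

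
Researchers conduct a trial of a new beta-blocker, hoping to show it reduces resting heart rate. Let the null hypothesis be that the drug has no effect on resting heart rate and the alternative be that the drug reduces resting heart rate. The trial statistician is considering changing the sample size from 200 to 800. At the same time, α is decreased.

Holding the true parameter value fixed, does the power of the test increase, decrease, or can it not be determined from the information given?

Cannot be determined from the information given.

The first change alone would make β decrease; the second alone would make β increase. Which effect dominates depends on the magnitudes, which are not given.
Since power = 1 − β, the effect on power is likewise indeterminate.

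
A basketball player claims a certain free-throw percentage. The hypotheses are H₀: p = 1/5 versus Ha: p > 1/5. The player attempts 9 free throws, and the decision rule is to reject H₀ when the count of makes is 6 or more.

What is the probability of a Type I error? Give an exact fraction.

5989/1953125

Under H₀, Y ~ Binomial(9, 1/5), and α = P(Y ≥ 6).
Summing C(9,j)(1/5)^j(4/5)^{9−j} for j = 6,…,9 gives 5989/1953125.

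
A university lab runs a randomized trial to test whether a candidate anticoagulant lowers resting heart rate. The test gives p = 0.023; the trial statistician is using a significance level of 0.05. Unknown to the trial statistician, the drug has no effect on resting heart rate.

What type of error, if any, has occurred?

The conventional null hypothesis is that the drug has no effect on resting heart rate.
Since p = 0.023 < α = 0.05, H₀ is rejected.
H₀ is true (actually the drug has no effect on resting heart rate).
Rejecting a true H₀ is a Type I error.

Type I error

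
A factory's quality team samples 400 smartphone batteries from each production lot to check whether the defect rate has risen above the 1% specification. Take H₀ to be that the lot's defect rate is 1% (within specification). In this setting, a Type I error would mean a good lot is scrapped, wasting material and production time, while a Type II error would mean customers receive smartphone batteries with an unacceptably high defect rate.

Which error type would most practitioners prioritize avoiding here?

The Type II consequence (customers receive smartphone batteries with an unacceptably high defect rate) is more severe than the Type I consequence (a good lot is scrapped, wasting material and production time).

Type II error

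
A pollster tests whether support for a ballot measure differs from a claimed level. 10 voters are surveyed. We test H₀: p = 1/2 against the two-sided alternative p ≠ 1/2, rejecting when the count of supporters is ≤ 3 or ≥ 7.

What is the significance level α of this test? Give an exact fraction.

Under H₀, S ~ Binomial(10, 1/2); α is the probability of landing in either tail, P(S ≤ 3) + P(S ≥ 7).
By symmetry, α = 2·P(S ≤ 3) = 2·(1 + 10 + 45 + 120)/1024 = 352/1024 = 11/32.

11/32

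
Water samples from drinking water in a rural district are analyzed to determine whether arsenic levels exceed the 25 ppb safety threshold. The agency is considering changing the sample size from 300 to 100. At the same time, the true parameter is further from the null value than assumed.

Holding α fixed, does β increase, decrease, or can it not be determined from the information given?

Cannot be determined from the information given.

The first change alone would make β increase; the second alone would make β decrease. Which effect dominates depends on the magnitudes, which are not given.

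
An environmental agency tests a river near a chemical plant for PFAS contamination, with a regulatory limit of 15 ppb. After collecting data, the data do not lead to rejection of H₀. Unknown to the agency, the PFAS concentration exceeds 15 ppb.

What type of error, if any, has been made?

Type II error

The conventional null hypothesis here is that the PFAS concentration is at or below 15 ppb (safe).
H₀ was not rejected, but H₀ is actually false.
Failing to reject a false null hypothesis is a Type II error (false negative).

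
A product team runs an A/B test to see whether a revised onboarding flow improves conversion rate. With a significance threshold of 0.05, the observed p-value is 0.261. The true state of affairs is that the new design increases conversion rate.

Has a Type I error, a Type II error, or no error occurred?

Type II error

The conventional null hypothesis is that the new design has no effect on conversion rate.
Since p = 0.261 ≥ α = 0.05, H₀ is not rejected.
H₀ is false (actually the new design increases conversion rate).
Failing to reject a false H₀ is a Type II error.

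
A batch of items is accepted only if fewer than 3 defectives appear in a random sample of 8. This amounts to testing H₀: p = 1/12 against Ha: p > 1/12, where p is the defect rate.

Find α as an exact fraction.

Under H₀, S ~ Binomial(8, 1/12); the Type I error rate is P(S ≥ 3).
α = 1 − P(S ≤ 2) = 1 − 139953319/143327232 = 3373913/143327232.

3373913/143327232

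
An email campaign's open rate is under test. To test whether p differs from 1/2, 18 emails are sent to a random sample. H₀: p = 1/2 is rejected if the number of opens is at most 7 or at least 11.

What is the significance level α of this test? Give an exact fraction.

α = P(X ≤ 7 or X ≥ 11 | p = 1/2), X ~ Binomial(18, 1/2).
Each tail has probability (1 + 18 + 153 + 816 + 3060 + 8568 + 18564 + 31824)/262144; doubling gives α = 126008/262144 = 15751/32768.

15751/32768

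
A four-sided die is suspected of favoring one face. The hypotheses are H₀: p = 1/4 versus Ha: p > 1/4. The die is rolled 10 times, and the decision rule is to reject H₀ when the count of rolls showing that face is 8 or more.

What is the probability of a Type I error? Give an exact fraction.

Under H₀, Y ~ Binomial(10, 1/4), and α = P(Y ≥ 8).
Adding the binomial terms for j = 8 through 10 with p = 1/4 yields 109/262144.

109/262144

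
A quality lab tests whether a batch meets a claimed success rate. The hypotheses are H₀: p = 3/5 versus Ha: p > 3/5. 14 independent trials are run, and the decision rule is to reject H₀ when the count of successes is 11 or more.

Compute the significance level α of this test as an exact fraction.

758720601/6103515625

Under H₀, K ~ Binomial(14, 3/5), and α = P(K ≥ 11).
Summing C(14,j)(3/5)^j(2/5)^{14−j} for j = 11,…,14 gives 758720601/6103515625.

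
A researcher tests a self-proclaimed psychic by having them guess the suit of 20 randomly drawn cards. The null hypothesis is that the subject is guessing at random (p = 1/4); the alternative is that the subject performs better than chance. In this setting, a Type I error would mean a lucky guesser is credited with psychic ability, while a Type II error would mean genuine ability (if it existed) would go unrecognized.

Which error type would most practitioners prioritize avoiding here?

Type I error

The Type I consequence (a lucky guesser is credited with psychic ability) is more severe than the Type II consequence (genuine ability (if it existed) would go unrecognized).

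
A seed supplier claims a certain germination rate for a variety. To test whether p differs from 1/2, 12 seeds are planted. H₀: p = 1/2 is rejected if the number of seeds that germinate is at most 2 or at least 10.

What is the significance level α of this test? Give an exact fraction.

79/2048

α = P(S ≤ 2 or S ≥ 10 | p = 1/2), S ~ Binomial(12, 1/2).
By symmetry, α = 2·P(S ≤ 2) = 2·(1 + 12 + 66)/4096 = 158/4096 = 79/2048.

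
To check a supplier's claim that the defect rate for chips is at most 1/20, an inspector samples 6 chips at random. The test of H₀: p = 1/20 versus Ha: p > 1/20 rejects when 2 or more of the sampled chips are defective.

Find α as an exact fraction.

83901/2560000

α = P(reject H₀ | H₀ true) = P(K ≥ 2 | p = 1/20), K ~ Binomial(6, 1/20).
Computing the lower-tail complement: 1 − 2476099/2560000 = 83901/2560000.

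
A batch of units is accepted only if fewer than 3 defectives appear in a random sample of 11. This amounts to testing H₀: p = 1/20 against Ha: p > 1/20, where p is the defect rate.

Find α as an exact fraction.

Under H₀, X ~ Binomial(11, 1/20); the Type I error rate is P(X ≥ 3).
α = 1 − P(X ≤ 2) = 1 − 322687697779/327680000000 = 4992302221/327680000000.

4992302221/327680000000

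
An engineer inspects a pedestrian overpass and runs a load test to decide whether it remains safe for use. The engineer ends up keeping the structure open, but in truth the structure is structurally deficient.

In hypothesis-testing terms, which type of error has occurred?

The null hypothesis here is that the structure meets the required load capacity (safe).
'Keeping the structure open' corresponds to failing to reject H₀.
H₀ was not rejected but H₀ is false — a Type II error (false negative).

Type II error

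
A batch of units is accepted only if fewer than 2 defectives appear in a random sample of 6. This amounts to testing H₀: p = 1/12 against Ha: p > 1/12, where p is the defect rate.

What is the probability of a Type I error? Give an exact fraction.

Under H₀, K ~ Binomial(6, 1/12); the Type I error rate is P(K ≥ 2).
Computing the lower-tail complement: 1 − 2737867/2985984 = 248117/2985984.

248117/2985984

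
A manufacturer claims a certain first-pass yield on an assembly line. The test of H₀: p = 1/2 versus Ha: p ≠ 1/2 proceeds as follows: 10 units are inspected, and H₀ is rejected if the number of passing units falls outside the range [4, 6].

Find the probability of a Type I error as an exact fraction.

11/32

Under H₀, Y ~ Binomial(10, 1/2); α is the probability of landing in either tail, P(Y ≤ 3) + P(Y ≥ 7).
By symmetry, α = 2·P(Y ≤ 3) = 2·(1 + 10 + 45 + 120)/1024 = 352/1024 = 11/32.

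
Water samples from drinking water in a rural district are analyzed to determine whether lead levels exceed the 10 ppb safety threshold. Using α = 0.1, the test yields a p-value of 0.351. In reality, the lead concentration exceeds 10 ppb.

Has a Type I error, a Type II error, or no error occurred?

The conventional null hypothesis is that the lead concentration is at or below 10 ppb (safe).
Since p = 0.351 ≥ α = 0.1, H₀ is not rejected.
H₀ is false (actually the lead concentration exceeds 10 ppb).
Failing to reject a false H₀ is a Type II error.

Type II error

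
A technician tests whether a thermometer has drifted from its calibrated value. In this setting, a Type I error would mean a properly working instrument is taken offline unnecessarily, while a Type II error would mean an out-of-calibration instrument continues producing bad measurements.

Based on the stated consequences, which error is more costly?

The Type II consequence (an out-of-calibration instrument continues producing bad measurements) is more severe than the Type I consequence (a properly working instrument is taken offline unnecessarily).

Type II error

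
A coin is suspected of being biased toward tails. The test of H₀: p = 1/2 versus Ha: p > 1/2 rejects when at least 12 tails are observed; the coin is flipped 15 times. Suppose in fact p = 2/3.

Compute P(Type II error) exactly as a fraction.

A Type II error is failing to reject when Ha holds: with p = 2/3, β = P(K ≤ 11).
Summing C(15,j)·(2/3)^j·(1/3)^{15-j} for j = 0..11 gives 11346539/14348907.

11346539/14348907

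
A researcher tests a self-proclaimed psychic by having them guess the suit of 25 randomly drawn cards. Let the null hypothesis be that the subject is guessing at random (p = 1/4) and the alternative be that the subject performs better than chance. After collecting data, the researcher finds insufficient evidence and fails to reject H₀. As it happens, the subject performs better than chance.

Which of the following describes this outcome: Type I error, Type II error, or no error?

Type II error

H₀ was not rejected, but H₀ is actually false.
Failing to reject a false null hypothesis is a Type II error (false negative).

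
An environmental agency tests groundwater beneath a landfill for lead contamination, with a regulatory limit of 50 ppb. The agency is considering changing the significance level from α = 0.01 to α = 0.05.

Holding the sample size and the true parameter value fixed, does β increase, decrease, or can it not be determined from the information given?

Relaxing α lowers the evidence threshold; under Ha, outcomes that previously fell short now trigger rejection.

It decreases.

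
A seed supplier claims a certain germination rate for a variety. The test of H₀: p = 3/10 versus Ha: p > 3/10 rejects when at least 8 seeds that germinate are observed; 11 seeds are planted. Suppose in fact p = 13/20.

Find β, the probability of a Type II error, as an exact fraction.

A Type II error is failing to reject when Ha holds: with p = 13/20, β = P(K ≤ 7).
Summing C(11,j)·(13/20)^j·(7/20)^{11-j} for j = 0..7 gives 2941183244209/5120000000000.

2941183244209/5120000000000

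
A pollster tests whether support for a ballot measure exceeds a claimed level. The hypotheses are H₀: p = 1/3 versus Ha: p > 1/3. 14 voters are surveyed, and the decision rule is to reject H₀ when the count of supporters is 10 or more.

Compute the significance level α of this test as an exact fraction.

19321/4782969

α = P(reject H₀ | H₀ true) = P(S ≥ 10 | p = 1/3), with S ~ Binomial(14, 1/3).
P(S ≥ 10) = Σ_{j=10}^{14} C(14,j)·(1/3)^j·(2/3)^{14-j} = 19321/4782969.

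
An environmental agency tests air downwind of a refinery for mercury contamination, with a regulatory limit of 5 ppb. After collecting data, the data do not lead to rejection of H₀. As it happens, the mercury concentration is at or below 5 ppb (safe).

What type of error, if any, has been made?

The conventional null hypothesis here is that the mercury concentration is at or below 5 ppb (safe).
The test retained a true H₀ — the decision matches the true state.

Neither — the decision is correct.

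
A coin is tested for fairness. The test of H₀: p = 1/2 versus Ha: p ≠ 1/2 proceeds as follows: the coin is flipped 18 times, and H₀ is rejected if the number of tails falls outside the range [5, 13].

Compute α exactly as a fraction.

253/8192

Under H₀, K ~ Binomial(18, 1/2); α is the probability of landing in either tail, P(K ≤ 4) + P(K ≥ 14).
Each tail has probability (1 + 18 + 153 + 816 + 3060)/262144; doubling gives α = 8096/262144 = 253/8192.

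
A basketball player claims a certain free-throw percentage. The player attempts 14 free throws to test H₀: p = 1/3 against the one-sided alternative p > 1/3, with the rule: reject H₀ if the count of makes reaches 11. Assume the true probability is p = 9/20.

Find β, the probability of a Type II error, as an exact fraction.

809836111480091663/819200000000000000

Under the alternative p = 9/20, S ~ Binomial(14, 9/20); β is the probability the test does not reject, P(S < 11).
Equivalently, β = 1 − P(S ≥ 11) = 809836111480091663/819200000000000000.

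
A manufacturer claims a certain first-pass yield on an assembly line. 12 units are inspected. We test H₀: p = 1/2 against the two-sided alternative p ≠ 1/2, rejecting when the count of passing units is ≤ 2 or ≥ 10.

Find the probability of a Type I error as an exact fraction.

Under H₀, Y ~ Binomial(12, 1/2); α is the probability of landing in either tail, P(Y ≤ 2) + P(Y ≥ 10).
By symmetry, α = 2·P(Y ≤ 2) = 2·(1 + 12 + 66)/4096 = 158/4096 = 79/2048.

79/2048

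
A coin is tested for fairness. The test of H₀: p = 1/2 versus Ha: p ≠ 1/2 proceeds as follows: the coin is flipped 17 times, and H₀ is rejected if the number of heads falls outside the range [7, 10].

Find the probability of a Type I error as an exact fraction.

α = P(X ≤ 6 or X ≥ 11 | p = 1/2), X ~ Binomial(17, 1/2).
Each tail has probability (1 + 17 + 136 + 680 + 2380 + 6188 + 12376)/131072; doubling gives α = 43556/131072 = 10889/32768.

10889/32768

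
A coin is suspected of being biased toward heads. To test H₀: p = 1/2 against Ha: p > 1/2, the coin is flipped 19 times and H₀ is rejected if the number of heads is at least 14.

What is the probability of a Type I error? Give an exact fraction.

The Type I error probability is α = P(K ≥ 14) computed under H₀, where K ~ Binomial(19, 1/2).
That's C(19,14) + C(19,15) + C(19,16) + C(19,17) + C(19,18) + C(19,19) over 2^19, i.e. (11628 + 3876 + 969 + 171 + 19 + 1)/524288 = 16664/524288 = 2083/65536.

2083/65536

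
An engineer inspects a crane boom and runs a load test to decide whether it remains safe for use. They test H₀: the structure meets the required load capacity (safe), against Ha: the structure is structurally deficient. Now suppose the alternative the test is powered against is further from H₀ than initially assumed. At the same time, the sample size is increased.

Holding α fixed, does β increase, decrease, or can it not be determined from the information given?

It decreases.

The further the true parameter sits from the null value, the more of the Ha sampling distribution falls in the rejection region. A larger sample reduces the standard error, pulling the sampling distribution under Ha further from the non-rejection region. Both changes push β in the same direction.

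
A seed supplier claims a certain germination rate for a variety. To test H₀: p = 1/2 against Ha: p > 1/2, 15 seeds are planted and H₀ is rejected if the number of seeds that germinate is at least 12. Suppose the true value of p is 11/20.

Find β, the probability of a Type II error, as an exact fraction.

7844484964274060391/8192000000000000000

Under the alternative p = 11/20, K ~ Binomial(15, 11/20); β is the probability the test does not reject, P(K < 12).
Adding the binomial probabilities P(K=0)+…+P(K=11) at p = 11/20 gives 7844484964274060391/8192000000000000000.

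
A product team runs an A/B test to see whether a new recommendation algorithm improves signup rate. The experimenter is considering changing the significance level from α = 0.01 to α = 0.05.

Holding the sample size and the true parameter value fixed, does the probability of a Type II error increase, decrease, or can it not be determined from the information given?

Relaxing α lowers the evidence threshold; under Ha, outcomes that previously fell short now trigger rejection.

It decreases.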